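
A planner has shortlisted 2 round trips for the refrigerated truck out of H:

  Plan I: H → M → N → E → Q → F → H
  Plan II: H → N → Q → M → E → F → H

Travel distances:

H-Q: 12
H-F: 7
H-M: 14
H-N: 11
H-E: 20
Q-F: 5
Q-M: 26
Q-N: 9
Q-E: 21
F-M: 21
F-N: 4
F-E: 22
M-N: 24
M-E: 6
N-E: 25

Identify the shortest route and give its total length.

81 — Plan II is the shortest.

Plan I: 14 + 24 + 25 + 21 + 5 + 7 = 96
Plan II: 11 + 9 + 26 + 6 + 22 + 7 = 81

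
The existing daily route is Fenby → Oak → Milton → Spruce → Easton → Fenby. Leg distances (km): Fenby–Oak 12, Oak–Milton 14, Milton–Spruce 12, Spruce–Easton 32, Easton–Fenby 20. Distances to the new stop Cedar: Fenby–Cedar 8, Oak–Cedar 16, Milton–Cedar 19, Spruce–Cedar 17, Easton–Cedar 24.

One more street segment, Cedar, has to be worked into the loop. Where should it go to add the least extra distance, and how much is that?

Adding 9 km by placing Cedar on the Spruce–Easton leg.

Insertion cost between consecutive stops i–j is d(i,Cedar) + d(Cedar,j) − d(i,j):
  between Fenby and Oak: 8 + 16 − 12 = 12
  between Oak and Milton: 16 + 19 − 14 = 21
  between Milton and Spruce: 19 + 17 − 12 = 24
  between Spruce and Easton: 17 + 24 − 32 = 9
  between Easton and Fenby: 24 + 8 − 20 = 12
Cheapest insertion is between Spruce and Easton, adding 9.
New total = 90 + 9 = 99.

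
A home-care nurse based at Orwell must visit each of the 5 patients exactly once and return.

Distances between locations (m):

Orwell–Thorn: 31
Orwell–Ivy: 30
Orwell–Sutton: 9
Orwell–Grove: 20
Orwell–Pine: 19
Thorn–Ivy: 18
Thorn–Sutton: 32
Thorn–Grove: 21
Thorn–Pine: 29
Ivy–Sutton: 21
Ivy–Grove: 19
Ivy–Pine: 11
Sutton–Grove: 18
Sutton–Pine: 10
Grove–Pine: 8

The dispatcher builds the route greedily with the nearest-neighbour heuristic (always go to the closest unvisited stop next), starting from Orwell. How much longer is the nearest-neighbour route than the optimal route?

From Orwell: Sutton=9, Pine=19, Grove=20, Ivy=30, Thorn=31 → choose Sutton (9).
From Sutton: Pine=10, Grove=18, Ivy=21, Thorn=32 → choose Pine (10).
From Pine: Grove=8, Ivy=11, Thorn=29 → choose Grove (8).
From Grove: Ivy=19, Thorn=21 → choose Ivy (19).
From Ivy: Thorn=18 → choose Thorn (18).
NN route Orwell → Sutton → Pine → Grove → Ivy → Thorn → Orwell costs 95.
Optimal: Orwell → Sutton → Pine → Ivy → Thorn → Grove → Orwell costs 89 (by enumerating all 60 distinct tours).
Excess = 95 − 89 = 6.

6 m longer than the optimal tour.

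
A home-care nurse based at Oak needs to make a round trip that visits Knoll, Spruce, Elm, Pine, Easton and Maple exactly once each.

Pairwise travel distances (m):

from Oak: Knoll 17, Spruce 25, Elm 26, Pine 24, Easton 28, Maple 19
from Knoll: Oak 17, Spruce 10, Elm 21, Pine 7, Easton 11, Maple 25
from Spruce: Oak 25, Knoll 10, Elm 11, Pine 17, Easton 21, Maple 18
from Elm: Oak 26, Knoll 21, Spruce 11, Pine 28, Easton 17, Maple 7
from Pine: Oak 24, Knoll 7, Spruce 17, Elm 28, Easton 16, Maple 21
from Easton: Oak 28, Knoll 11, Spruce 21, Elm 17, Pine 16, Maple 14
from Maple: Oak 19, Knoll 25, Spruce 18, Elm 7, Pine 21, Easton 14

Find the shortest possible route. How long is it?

97 m — the shortest possible round trip.

With 6 stops there are 6!/2 = 360 distinct round trips (a route and its reverse cost the same).
Oak - Knoll - Spruce - Elm - Pine - Easton - Maple - Oak: 17+10+11+28+16+14+19 = 115
Oak - Knoll - Spruce - Elm - Pine - Maple - Easton - Oak: 17+10+11+28+21+14+28 = 129
Oak - Knoll - Spruce - Elm - Easton - Pine - Maple - Oak: 17+10+11+17+16+21+19 = 111
Oak - Knoll - Spruce - Elm - Easton - Maple - Pine - Oak: 17+10+11+17+14+21+24 = 114
Oak - Knoll - Spruce - Elm - Maple - Pine - Easton - Oak: 17+10+11+7+21+16+28 = 110
Oak - Knoll - Spruce - Elm - Maple - Easton - Pine - Oak: 17+10+11+7+14+16+24 = 99
Oak - Knoll - Spruce - Pine - Elm - Easton - Maple - Oak: 17+10+17+28+17+14+19 = 122
Oak - Knoll - Spruce - Pine - Elm - Maple - Easton - Oak: 17+10+17+28+7+14+28 = 121
… (352 more)
Oak - Knoll - Pine - Easton - Maple - Elm - Spruce - Oak: 17+7+16+14+7+11+25 = 97  ← best
The minimum is 97.
One optimal route: Oak → Knoll → Pine → Easton → Maple → Elm → Spruce → Oak (or its reverse).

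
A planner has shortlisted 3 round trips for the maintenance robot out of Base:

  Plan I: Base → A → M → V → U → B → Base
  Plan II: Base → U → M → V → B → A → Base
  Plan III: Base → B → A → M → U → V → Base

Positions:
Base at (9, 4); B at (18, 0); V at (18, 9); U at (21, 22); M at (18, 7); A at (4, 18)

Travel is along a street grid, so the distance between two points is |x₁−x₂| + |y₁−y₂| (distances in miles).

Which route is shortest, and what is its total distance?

Plan I: 19 + 25 + 2 + 16 + 25 + 13 = 100
Plan II: 30 + 18 + 2 + 9 + 32 + 19 = 110
Plan III: 13 + 32 + 25 + 18 + 16 + 14 = 118

100 miles — Plan I is the shortest.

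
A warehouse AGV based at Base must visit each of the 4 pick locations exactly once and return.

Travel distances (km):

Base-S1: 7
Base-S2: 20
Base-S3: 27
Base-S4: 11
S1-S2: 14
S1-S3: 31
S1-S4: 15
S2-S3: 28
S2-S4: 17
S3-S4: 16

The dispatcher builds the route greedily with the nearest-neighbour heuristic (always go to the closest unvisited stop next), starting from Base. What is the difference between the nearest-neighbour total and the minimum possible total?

5 km longer than the optimal tour.

Base: S1=7, S4=11, S2=20, S3=27 ⇒ S1
S1: S2=14, S4=15, S3=31 ⇒ S2
S2: S4=17, S3=28 ⇒ S4
S4: S3=16 ⇒ S3
NN route Base → S1 → S2 → S4 → S3 → Base costs 81.
Optimal: Base → S1 → S2 → S3 → S4 → Base costs 76 (by enumerating all 12 distinct tours).
Excess = 81 − 76 = 5.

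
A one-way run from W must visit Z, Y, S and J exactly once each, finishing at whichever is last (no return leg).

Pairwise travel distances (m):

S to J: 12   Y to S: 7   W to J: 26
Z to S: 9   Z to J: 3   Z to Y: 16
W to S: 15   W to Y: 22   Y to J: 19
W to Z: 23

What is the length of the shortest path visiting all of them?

There are 4! = 24 possible orderings.
W→Z→Y→S→J: 23+16+7+12 = 58
W→Z→Y→J→S: 23+16+19+12 = 70
W→Z→S→Y→J: 23+9+7+19 = 58
W→Z→S→J→Y: 23+9+12+19 = 63
W→Z→J→Y→S: 23+3+19+7 = 52
W→Z→J→S→Y: 23+3+12+7 = 45
W→Y→Z→S→J: 22+16+9+12 = 59
W→Y→Z→J→S: 22+16+3+12 = 53
W→Y→S→Z→J: 22+7+9+3 = 41
W→Y→S→J→Z: 22+7+12+3 = 44
W→Y→J→Z→S: 22+19+3+9 = 53
W→Y→J→S→Z: 22+19+12+9 = 62
W→S→Z→Y→J: 15+9+16+19 = 59
W→S→Z→J→Y: 15+9+3+19 = 46
… (10 more)
The minimum is 41.
One shortest path: W → Y → S → Z → J.

Minimum one-way distance = 41 m.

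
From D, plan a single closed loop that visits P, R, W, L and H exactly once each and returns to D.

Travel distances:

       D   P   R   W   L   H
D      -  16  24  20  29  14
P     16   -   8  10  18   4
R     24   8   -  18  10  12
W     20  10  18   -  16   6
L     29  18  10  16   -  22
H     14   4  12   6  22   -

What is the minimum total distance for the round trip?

70 — the shortest possible round trip.

D→P→R→W→L→H→D: 16+8+18+16+22+14 = 94
D→P→R→W→H→L→D: 16+8+18+6+22+29 = 99
D→P→R→L→W→H→D: 16+8+10+16+6+14 = 70
D→P→R→L→H→W→D: 16+8+10+22+6+20 = 82
D→P→R→H→W→L→D: 16+8+12+6+16+29 = 87
D→P→R→H→L→W→D: 16+8+12+22+16+20 = 94
D→P→W→R→L→H→D: 16+10+18+10+22+14 = 90
D→P→W→R→H→L→D: 16+10+18+12+22+29 = 107
D→P→W→L→R→H→D: 16+10+16+10+12+14 = 78
D→P→W→L→H→R→D: 16+10+16+22+12+24 = 100
D→P→W→H→R→L→D: 16+10+6+12+10+29 = 83
D→P→W→H→L→R→D: 16+10+6+22+10+24 = 88
D→P→L→R→W→H→D: 16+18+10+18+6+14 = 82
D→P→L→R→H→W→D: 16+18+10+12+6+20 = 82
… (46 more)
The minimum is 70.
One optimal route: D → P → R → L → W → H → D (or its reverse).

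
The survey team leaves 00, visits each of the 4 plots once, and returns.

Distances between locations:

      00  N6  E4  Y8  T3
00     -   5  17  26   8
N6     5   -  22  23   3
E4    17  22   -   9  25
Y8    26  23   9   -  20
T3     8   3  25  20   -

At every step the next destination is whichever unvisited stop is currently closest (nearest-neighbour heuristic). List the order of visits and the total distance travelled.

Total distance 54 via the nearest-neighbour route 00 → N6 → T3 → Y8 → E4 → 00.

From 00: distances to unvisited — N6=5, T3=8, E4=17, Y8=26. Nearest is N6 (5).
From N6: distances to unvisited — T3=3, E4=22, Y8=23. Nearest is T3 (3).
From T3: distances to unvisited — Y8=20, E4=25. Nearest is Y8 (20).
From Y8: distances to unvisited — E4=9. Nearest is E4 (9).
Return E4→00: 17.
Total = 5 + 3 + 20 + 9 + 17 = 54.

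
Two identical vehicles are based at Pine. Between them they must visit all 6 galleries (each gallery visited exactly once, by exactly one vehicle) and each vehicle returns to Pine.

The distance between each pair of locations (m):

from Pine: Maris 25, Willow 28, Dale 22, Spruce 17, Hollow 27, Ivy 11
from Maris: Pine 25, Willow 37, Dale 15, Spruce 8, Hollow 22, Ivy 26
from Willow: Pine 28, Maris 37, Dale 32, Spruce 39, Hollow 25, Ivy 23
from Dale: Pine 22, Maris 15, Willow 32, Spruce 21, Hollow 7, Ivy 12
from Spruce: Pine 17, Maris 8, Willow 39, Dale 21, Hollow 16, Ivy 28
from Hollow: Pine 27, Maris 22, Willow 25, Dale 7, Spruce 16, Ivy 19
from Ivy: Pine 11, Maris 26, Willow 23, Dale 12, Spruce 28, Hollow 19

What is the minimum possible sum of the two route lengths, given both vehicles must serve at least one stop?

Minimum combined distance: 122 m.

Try each way of splitting the stops between the two vehicles (each non-empty) and, for each split, find the best tour for each vehicle:
  {Maris} + {Willow, Dale, Spruce, Hollow, Ivy}: 50 + 103 = 153
  {Willow} + {Maris, Dale, Spruce, Hollow, Ivy}: 56 + 77 = 133
  {Maris, Willow} + {Dale, Spruce, Hollow, Ivy}: 90 + 63 = 153
  {Dale} + {Maris, Willow, Spruce, Hollow, Ivy}: 44 + 106 = 150
  {Maris, Dale} + {Willow, Spruce, Hollow, Ivy}: 62 + 92 = 154
  {Willow, Dale} + {Maris, Spruce, Hollow, Ivy}: 82 + 77 = 159
  … (31 splits in total)
  {Maris, Willow, Dale, Spruce, Hollow} + {Ivy}: 100 + 22 = 122  ← best
Best: vehicle 1 Pine → Willow → Hollow → Dale → Maris → Spruce → Pine = 100; vehicle 2 Pine → Ivy → Pine = 22; combined 122.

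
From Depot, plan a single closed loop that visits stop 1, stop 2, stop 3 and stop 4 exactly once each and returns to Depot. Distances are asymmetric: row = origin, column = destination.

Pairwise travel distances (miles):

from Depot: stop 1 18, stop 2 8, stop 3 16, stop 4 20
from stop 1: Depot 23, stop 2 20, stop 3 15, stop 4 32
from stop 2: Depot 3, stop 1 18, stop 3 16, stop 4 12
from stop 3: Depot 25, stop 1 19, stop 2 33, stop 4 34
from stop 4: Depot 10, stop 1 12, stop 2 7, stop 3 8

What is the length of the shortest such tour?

Depot→stop 1→stop 2→stop 3→stop 4→Depot: 18+20+16+34+10 = 98
Depot→stop 1→stop 2→stop 4→stop 3→Depot: 18+20+12+8+25 = 83
Depot→stop 1→stop 3→stop 2→stop 4→Depot: 18+15+33+12+10 = 88
Depot→stop 1→stop 3→stop 4→stop 2→Depot: 18+15+34+7+3 = 77
Depot→stop 1→stop 4→stop 2→stop 3→Depot: 18+32+7+16+25 = 98
Depot→stop 1→stop 4→stop 3→stop 2→Depot: 18+32+8+33+3 = 94
Depot→stop 2→stop 1→stop 3→stop 4→Depot: 8+18+15+34+10 = 85
Depot→stop 2→stop 1→stop 4→stop 3→Depot: 8+18+32+8+25 = 91
Depot→stop 2→stop 3→stop 1→stop 4→Depot: 8+16+19+32+10 = 85
Depot→stop 2→stop 3→stop 4→stop 1→Depot: 8+16+34+12+23 = 93
Depot→stop 2→stop 4→stop 1→stop 3→Depot: 8+12+12+15+25 = 72
Depot→stop 2→stop 4→stop 3→stop 1→Depot: 8+12+8+19+23 = 70
Depot→stop 3→stop 1→stop 2→stop 4→Depot: 16+19+20+12+10 = 77
Depot→stop 3→stop 1→stop 4→stop 2→Depot: 16+19+32+7+3 = 77
… (10 more)
The minimum is 70.
One optimal route: Depot → stop 2 → stop 4 → stop 3 → stop 1 → Depot.

Shortest round trip = 70 miles.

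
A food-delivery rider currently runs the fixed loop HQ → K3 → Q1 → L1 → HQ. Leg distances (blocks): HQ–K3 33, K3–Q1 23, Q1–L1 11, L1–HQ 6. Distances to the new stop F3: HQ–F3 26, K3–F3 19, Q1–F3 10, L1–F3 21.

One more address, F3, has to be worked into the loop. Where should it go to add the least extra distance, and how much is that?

Insertion cost between consecutive stops i–j is d(i,F3) + d(F3,j) − d(i,j):
  between HQ and K3: 26 + 19 − 33 = 12
  between K3 and Q1: 19 + 10 − 23 = 6
  between Q1 and L1: 10 + 21 − 11 = 20
  between L1 and HQ: 21 + 26 − 6 = 41
Cheapest insertion is between K3 and Q1, adding 6.
New total = 73 + 6 = 79.

Adding 6 blocks by placing F3 on the K3–Q1 leg.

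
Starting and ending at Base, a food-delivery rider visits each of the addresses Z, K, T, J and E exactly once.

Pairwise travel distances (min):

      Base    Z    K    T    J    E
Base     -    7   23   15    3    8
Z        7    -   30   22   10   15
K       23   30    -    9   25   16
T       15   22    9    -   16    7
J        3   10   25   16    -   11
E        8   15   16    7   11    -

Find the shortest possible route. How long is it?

Shortest round trip = 66 min.

With 5 stops there are 5!/2 = 60 distinct round trips (a route and its reverse cost the same).
Base-Z-K-T-J-E-Base: 7+30+9+16+11+8 = 81
Base-Z-K-T-E-J-Base: 7+30+9+7+11+3 = 67
Base-Z-K-J-T-E-Base: 7+30+25+16+7+8 = 93
Base-Z-K-J-E-T-Base: 7+30+25+11+7+15 = 95
Base-Z-K-E-T-J-Base: 7+30+16+7+16+3 = 79
Base-Z-K-E-J-T-Base: 7+30+16+11+16+15 = 95
Base-Z-T-K-J-E-Base: 7+22+9+25+11+8 = 82
Base-Z-T-K-E-J-Base: 7+22+9+16+11+3 = 68
Base-Z-T-J-K-E-Base: 7+22+16+25+16+8 = 94
Base-Z-T-J-E-K-Base: 7+22+16+11+16+23 = 95
Base-Z-T-E-K-J-Base: 7+22+7+16+25+3 = 80
Base-Z-T-E-J-K-Base: 7+22+7+11+25+23 = 95
Base-Z-J-K-T-E-Base: 7+10+25+9+7+8 = 66
Base-Z-J-K-E-T-Base: 7+10+25+16+7+15 = 80
… (46 more)
The minimum is 66.
One optimal route: Base → Z → J → K → T → E → Base (or its reverse).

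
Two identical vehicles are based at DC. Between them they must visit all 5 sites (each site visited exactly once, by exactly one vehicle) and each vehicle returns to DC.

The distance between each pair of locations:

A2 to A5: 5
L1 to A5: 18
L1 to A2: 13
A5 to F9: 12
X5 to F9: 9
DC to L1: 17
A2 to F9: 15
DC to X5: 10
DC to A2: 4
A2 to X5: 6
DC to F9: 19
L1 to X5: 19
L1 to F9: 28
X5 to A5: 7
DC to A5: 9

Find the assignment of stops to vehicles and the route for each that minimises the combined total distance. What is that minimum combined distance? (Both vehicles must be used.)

Minimum combined distance: 74.

Check every non-empty split of the stops between the two vehicles; for each half take its own optimal tour:
  {L1} + {A2, X5, A5, F9}: 34 + 40 = 74
  {A2} + {L1, X5, A5, F9}: 8 + 66 = 74
  {L1, A2} + {X5, A5, F9}: 34 + 40 = 74
  {X5} + {L1, A2, A5, F9}: 20 + 66 = 86
  {L1, X5} + {A2, A5, F9}: 46 + 40 = 86
  {A2, X5} + {L1, A5, F9}: 20 + 66 = 86
  … (15 splits in total)
Best: vehicle 1 DC → L1 → DC = 34; vehicle 2 DC → A2 → X5 → F9 → A5 → DC = 40; combined 74.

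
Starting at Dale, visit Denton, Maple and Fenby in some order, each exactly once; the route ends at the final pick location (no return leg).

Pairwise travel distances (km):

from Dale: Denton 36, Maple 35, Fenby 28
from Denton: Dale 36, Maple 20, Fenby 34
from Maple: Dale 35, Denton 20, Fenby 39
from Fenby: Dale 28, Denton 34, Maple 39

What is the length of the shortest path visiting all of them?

82 km — the minimum one-way total.

There are 3! = 6 possible orderings.
Dale→Denton→Maple→Fenby: 36+20+39 = 95
Dale→Denton→Fenby→Maple: 36+34+39 = 109
Dale→Maple→Denton→Fenby: 35+20+34 = 89
Dale→Maple→Fenby→Denton: 35+39+34 = 108
Dale→Fenby→Denton→Maple: 28+34+20 = 82
Dale→Fenby→Maple→Denton: 28+39+20 = 87
The minimum is 82.
One shortest path: Dale → Fenby → Denton → Maple.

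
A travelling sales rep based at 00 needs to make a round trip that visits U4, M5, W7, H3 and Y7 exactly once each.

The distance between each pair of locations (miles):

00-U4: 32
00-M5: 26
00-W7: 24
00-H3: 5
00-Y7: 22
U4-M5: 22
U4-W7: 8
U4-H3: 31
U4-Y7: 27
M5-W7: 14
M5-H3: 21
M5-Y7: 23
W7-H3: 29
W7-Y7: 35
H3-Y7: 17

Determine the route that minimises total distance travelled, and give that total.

97 miles — the shortest possible round trip.

There are 60 distinct closed tours to check (reversals are equivalent).
00 → U4 → M5 → W7 → H3 → Y7 → 00: 32+22+14+29+17+22 = 136
00 → U4 → M5 → W7 → Y7 → H3 → 00: 32+22+14+35+17+5 = 125
00 → U4 → M5 → H3 → W7 → Y7 → 00: 32+22+21+29+35+22 = 161
00 → U4 → M5 → H3 → Y7 → W7 → 00: 32+22+21+17+35+24 = 151
00 → U4 → M5 → Y7 → W7 → H3 → 00: 32+22+23+35+29+5 = 146
00 → U4 → M5 → Y7 → H3 → W7 → 00: 32+22+23+17+29+24 = 147
00 → U4 → W7 → M5 → H3 → Y7 → 00: 32+8+14+21+17+22 = 114
00 → U4 → W7 → M5 → Y7 → H3 → 00: 32+8+14+23+17+5 = 99
00 → U4 → W7 → H3 → M5 → Y7 → 00: 32+8+29+21+23+22 = 135
00 → U4 → W7 → H3 → Y7 → M5 → 00: 32+8+29+17+23+26 = 135
00 → U4 → W7 → Y7 → M5 → H3 → 00: 32+8+35+23+21+5 = 124
00 → U4 → W7 → Y7 → H3 → M5 → 00: 32+8+35+17+21+26 = 139
00 → U4 → H3 → M5 → W7 → Y7 → 00: 32+31+21+14+35+22 = 155
00 → U4 → H3 → M5 → Y7 → W7 → 00: 32+31+21+23+35+24 = 166
… (46 more)
00 → M5 → W7 → U4 → Y7 → H3 → 00: 26+14+8+27+17+5 = 97  ← best
The minimum is 97.
One optimal route: 00 → M5 → W7 → U4 → Y7 → H3 → 00 (or its reverse).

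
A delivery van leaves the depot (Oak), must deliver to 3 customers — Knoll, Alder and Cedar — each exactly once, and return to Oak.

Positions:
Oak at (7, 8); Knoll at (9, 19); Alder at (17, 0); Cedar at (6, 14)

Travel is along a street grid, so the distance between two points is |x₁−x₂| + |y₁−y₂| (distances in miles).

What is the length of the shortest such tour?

Oak - Knoll - Alder - Cedar - Oak: 13+27+25+7 = 72
Oak - Knoll - Cedar - Alder - Oak: 13+8+25+18 = 64
Oak - Alder - Knoll - Cedar - Oak: 18+27+8+7 = 60
The minimum is 60.
One optimal route: Oak → Alder → Knoll → Cedar → Oak (or its reverse).

Shortest round trip = 60 miles.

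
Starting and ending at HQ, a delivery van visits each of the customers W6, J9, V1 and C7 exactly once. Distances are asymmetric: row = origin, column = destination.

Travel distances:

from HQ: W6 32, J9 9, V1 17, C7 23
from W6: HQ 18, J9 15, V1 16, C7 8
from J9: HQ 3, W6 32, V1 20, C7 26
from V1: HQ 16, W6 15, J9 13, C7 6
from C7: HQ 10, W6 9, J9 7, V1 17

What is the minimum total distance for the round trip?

50 — the shortest possible round trip.

HQ→W6→J9→V1→C7→HQ: 32+15+20+6+10 = 83
HQ→W6→J9→C7→V1→HQ: 32+15+26+17+16 = 106
HQ→W6→V1→J9→C7→HQ: 32+16+13+26+10 = 97
HQ→W6→V1→C7→J9→HQ: 32+16+6+7+3 = 64
HQ→W6→C7→J9→V1→HQ: 32+8+7+20+16 = 83
HQ→W6→C7→V1→J9→HQ: 32+8+17+13+3 = 73
HQ→J9→W6→V1→C7→HQ: 9+32+16+6+10 = 73
HQ→J9→W6→C7→V1→HQ: 9+32+8+17+16 = 82
HQ→J9→V1→W6→C7→HQ: 9+20+15+8+10 = 62
HQ→J9→V1→C7→W6→HQ: 9+20+6+9+18 = 62
HQ→J9→C7→W6→V1→HQ: 9+26+9+16+16 = 76
HQ→J9→C7→V1→W6→HQ: 9+26+17+15+18 = 85
HQ→V1→W6→J9→C7→HQ: 17+15+15+26+10 = 83
HQ→V1→W6→C7→J9→HQ: 17+15+8+7+3 = 50
… (10 more)
The minimum is 50.
One optimal route: HQ → V1 → W6 → C7 → J9 → HQ.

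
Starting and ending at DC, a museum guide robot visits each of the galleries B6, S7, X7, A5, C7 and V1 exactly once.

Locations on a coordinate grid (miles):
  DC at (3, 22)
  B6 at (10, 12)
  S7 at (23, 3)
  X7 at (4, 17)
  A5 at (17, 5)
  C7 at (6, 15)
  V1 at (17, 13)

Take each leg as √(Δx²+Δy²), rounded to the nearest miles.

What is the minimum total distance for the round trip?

58 miles — the shortest possible round trip.

There are 360 distinct closed tours to check (reversals are equivalent).
DC → B6 → S7 → X7 → A5 → C7 → V1 → DC: 12+16+24+18+15+11+17 = 113
DC → B6 → S7 → X7 → A5 → V1 → C7 → DC: 12+16+24+18+8+11+8 = 97
DC → B6 → S7 → X7 → C7 → A5 → V1 → DC: 12+16+24+3+15+8+17 = 95
DC → B6 → S7 → X7 → C7 → V1 → A5 → DC: 12+16+24+3+11+8+22 = 96
DC → B6 → S7 → X7 → V1 → A5 → C7 → DC: 12+16+24+14+8+15+8 = 97
DC → B6 → S7 → X7 → V1 → C7 → A5 → DC: 12+16+24+14+11+15+22 = 114
DC → B6 → S7 → A5 → X7 → C7 → V1 → DC: 12+16+6+18+3+11+17 = 83
DC → B6 → S7 → A5 → X7 → V1 → C7 → DC: 12+16+6+18+14+11+8 = 85
… (352 more)
DC → X7 → C7 → B6 → A5 → S7 → V1 → DC: 5+3+5+10+6+12+17 = 58  ← best
The minimum is 58.
One optimal route: DC → X7 → C7 → B6 → A5 → S7 → V1 → DC (or its reverse).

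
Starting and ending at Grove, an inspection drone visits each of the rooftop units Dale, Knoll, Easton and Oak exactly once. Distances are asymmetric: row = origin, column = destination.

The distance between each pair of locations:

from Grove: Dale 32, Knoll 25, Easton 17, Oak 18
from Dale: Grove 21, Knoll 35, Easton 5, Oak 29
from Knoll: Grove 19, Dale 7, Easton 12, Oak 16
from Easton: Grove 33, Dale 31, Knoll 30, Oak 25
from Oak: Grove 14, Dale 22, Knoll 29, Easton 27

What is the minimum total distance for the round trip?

Grove → Dale → Knoll → Easton → Oak → Grove: 32+35+12+25+14 = 118
Grove → Dale → Knoll → Oak → Easton → Grove: 32+35+16+27+33 = 143
Grove → Dale → Easton → Knoll → Oak → Grove: 32+5+30+16+14 = 97
Grove → Dale → Easton → Oak → Knoll → Grove: 32+5+25+29+19 = 110
Grove → Dale → Oak → Knoll → Easton → Grove: 32+29+29+12+33 = 135
Grove → Dale → Oak → Easton → Knoll → Grove: 32+29+27+30+19 = 137
Grove → Knoll → Dale → Easton → Oak → Grove: 25+7+5+25+14 = 76
Grove → Knoll → Dale → Oak → Easton → Grove: 25+7+29+27+33 = 121
Grove → Knoll → Easton → Dale → Oak → Grove: 25+12+31+29+14 = 111
Grove → Knoll → Easton → Oak → Dale → Grove: 25+12+25+22+21 = 105
Grove → Knoll → Oak → Dale → Easton → Grove: 25+16+22+5+33 = 101
Grove → Knoll → Oak → Easton → Dale → Grove: 25+16+27+31+21 = 120
Grove → Easton → Dale → Knoll → Oak → Grove: 17+31+35+16+14 = 113
Grove → Easton → Dale → Oak → Knoll → Grove: 17+31+29+29+19 = 125
… (10 more)
The minimum is 76.
One optimal route: Grove → Knoll → Dale → Easton → Oak → Grove.

Minimum total distance: 76.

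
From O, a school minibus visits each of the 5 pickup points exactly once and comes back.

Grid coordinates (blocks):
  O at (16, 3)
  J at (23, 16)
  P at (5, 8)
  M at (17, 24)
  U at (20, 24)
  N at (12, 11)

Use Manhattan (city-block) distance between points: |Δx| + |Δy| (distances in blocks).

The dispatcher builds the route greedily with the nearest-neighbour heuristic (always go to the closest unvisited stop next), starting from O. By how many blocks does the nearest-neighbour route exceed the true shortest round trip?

O: N=12, P=16, J=20, M=22, U=25 ⇒ N
N: P=10, J=16, M=18, U=21 ⇒ P
P: J=26, M=28, U=31 ⇒ J
J: U=11, M=14 ⇒ U
U: M=3 ⇒ M
NN route O → N → P → J → U → M → O costs 84.
Optimal: O → J → U → M → N → P → O costs 78 (by enumerating all 60 distinct tours).
Excess = 84 − 78 = 6.

The nearest-neighbour route is 6 blocks longer than optimal.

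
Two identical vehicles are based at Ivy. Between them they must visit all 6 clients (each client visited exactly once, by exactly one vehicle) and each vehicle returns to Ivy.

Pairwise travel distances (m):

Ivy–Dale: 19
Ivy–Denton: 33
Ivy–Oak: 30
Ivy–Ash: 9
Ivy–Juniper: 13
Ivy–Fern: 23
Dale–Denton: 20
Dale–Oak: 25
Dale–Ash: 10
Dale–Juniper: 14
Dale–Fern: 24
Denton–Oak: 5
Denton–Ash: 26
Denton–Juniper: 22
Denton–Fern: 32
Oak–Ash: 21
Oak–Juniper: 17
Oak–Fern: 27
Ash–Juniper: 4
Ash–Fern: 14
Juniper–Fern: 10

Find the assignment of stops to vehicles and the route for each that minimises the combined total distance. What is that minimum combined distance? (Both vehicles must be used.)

112 m — the smallest possible combined total.

Try each way of splitting the stops between the two vehicles (each non-empty) and, for each split, find the best tour for each vehicle:
  {Dale} + {Denton, Oak, Ash, Juniper, Fern}: 38 + 88 = 126
  {Denton} + {Dale, Oak, Ash, Juniper, Fern}: 66 + 94 = 160
  {Dale, Denton} + {Oak, Ash, Juniper, Fern}: 72 + 80 = 152
  {Oak} + {Dale, Denton, Ash, Juniper, Fern}: 60 + 94 = 154
  {Dale, Oak} + {Denton, Ash, Juniper, Fern}: 74 + 88 = 162
  {Denton, Oak} + {Dale, Ash, Juniper, Fern}: 68 + 66 = 134
  … (31 splits in total)
  {Ash} + {Dale, Denton, Oak, Juniper, Fern}: 18 + 94 = 112  ← best
Best: vehicle 1 Ivy → Ash → Ivy = 18; vehicle 2 Ivy → Dale → Denton → Oak → Juniper → Fern → Ivy = 94; combined 112.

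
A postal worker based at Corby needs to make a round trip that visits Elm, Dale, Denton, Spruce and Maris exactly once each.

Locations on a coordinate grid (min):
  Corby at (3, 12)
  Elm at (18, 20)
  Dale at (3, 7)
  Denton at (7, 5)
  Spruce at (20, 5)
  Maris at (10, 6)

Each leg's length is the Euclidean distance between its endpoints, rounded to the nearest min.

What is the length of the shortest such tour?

Minimum total distance: 54 min.

With 5 stops there are 5!/2 = 60 distinct round trips (a route and its reverse cost the same).
Corby→Elm→Dale→Denton→Spruce→Maris→Corby: 17+20+4+13+10+9 = 73
Corby→Elm→Dale→Denton→Maris→Spruce→Corby: 17+20+4+3+10+18 = 72
Corby→Elm→Dale→Spruce→Denton→Maris→Corby: 17+20+17+13+3+9 = 79
Corby→Elm→Dale→Spruce→Maris→Denton→Corby: 17+20+17+10+3+8 = 75
Corby→Elm→Dale→Maris→Denton→Spruce→Corby: 17+20+7+3+13+18 = 78
Corby→Elm→Dale→Maris→Spruce→Denton→Corby: 17+20+7+10+13+8 = 75
Corby→Elm→Denton→Dale→Spruce→Maris→Corby: 17+19+4+17+10+9 = 76
Corby→Elm→Denton→Dale→Maris→Spruce→Corby: 17+19+4+7+10+18 = 75
Corby→Elm→Denton→Spruce→Dale→Maris→Corby: 17+19+13+17+7+9 = 82
Corby→Elm→Denton→Spruce→Maris→Dale→Corby: 17+19+13+10+7+5 = 71
Corby→Elm→Denton→Maris→Dale→Spruce→Corby: 17+19+3+7+17+18 = 81
Corby→Elm→Denton→Maris→Spruce→Dale→Corby: 17+19+3+10+17+5 = 71
Corby→Elm→Spruce→Dale→Denton→Maris→Corby: 17+15+17+4+3+9 = 65
Corby→Elm→Spruce→Dale→Maris→Denton→Corby: 17+15+17+7+3+8 = 67
… (46 more)
Corby→Elm→Spruce→Maris→Denton→Dale→Corby: 17+15+10+3+4+5 = 54  ← best
The minimum is 54.
One optimal route: Corby → Elm → Spruce → Maris → Denton → Dale → Corby (or its reverse).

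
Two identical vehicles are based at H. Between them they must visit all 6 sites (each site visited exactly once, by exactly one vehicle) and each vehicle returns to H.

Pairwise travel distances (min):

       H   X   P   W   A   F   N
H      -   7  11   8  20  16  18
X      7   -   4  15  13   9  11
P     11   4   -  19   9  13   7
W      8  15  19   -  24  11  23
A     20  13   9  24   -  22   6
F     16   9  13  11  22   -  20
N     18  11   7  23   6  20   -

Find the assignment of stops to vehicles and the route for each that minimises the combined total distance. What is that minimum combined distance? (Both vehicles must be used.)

Try each way of splitting the stops between the two vehicles (each non-empty) and, for each split, find the best tour for each vehicle:
  {X} + {P, W, A, F, N}: 14 + 65 = 79
  {P} + {X, W, A, F, N}: 22 + 65 = 87
  {X, P} + {W, A, F, N}: 22 + 65 = 87
  {W} + {X, P, A, F, N}: 16 + 62 = 78
  {X, W} + {P, A, F, N}: 30 + 62 = 92
  {P, W} + {X, A, F, N}: 38 + 62 = 100
  … (31 splits in total)
Best: vehicle 1 H → W → H = 16; vehicle 2 H → X → P → A → N → F → H = 62; combined 78.

78 min — the smallest possible combined total.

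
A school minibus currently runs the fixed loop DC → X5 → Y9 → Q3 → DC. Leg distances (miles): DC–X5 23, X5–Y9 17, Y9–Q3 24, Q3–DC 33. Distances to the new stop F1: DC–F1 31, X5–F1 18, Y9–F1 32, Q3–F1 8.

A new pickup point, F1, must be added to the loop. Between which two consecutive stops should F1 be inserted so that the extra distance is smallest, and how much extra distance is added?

Adding 6 miles by placing F1 on the Q3–DC leg.

Insertion cost between consecutive stops i–j is d(i,F1) + d(F1,j) − d(i,j):
  between DC and X5: 31 + 18 − 23 = 26
  between X5 and Y9: 18 + 32 − 17 = 33
  between Y9 and Q3: 32 + 8 − 24 = 16
  between Q3 and DC: 8 + 31 − 33 = 6
Cheapest insertion is between Q3 and DC, adding 6.
New total = 97 + 6 = 103.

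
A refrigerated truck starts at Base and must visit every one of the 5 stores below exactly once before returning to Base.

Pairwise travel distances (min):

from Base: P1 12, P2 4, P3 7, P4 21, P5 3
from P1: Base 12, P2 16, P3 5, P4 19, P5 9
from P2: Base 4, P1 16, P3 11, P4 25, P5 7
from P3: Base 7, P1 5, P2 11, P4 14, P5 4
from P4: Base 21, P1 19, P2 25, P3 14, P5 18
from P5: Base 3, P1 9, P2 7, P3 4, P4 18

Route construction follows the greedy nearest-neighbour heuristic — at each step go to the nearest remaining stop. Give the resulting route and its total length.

At Base the remaining stops are P5 3, P2 4, P3 7, P1 12, P4 21; go to P5.
At P5 the remaining stops are P3 4, P2 7, P1 9, P4 18; go to P3.
At P3 the remaining stops are P1 5, P2 11, P4 14; go to P1.
At P1 the remaining stops are P2 16, P4 19; go to P2.
At P2 the remaining stops are P4 25; go to P4.
Return P4→Base: 21.
Total = 3 + 4 + 5 + 16 + 25 + 21 = 74.

74 min along Base → P5 → P3 → P1 → P2 → P4 → Base.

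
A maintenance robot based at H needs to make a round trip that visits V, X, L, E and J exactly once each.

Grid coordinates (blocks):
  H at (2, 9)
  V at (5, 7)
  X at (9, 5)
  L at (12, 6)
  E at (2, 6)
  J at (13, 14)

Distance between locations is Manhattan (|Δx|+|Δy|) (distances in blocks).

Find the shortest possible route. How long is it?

Minimum total distance: 42 blocks.

H - V - X - L - E - J - H: 5+6+4+10+19+16 = 60
H - V - X - L - J - E - H: 5+6+4+9+19+3 = 46
H - V - X - E - L - J - H: 5+6+8+10+9+16 = 54
H - V - X - E - J - L - H: 5+6+8+19+9+13 = 60
H - V - X - J - L - E - H: 5+6+13+9+10+3 = 46
H - V - X - J - E - L - H: 5+6+13+19+10+13 = 66
H - V - L - X - E - J - H: 5+8+4+8+19+16 = 60
H - V - L - X - J - E - H: 5+8+4+13+19+3 = 52
H - V - L - E - X - J - H: 5+8+10+8+13+16 = 60
H - V - L - E - J - X - H: 5+8+10+19+13+11 = 66
H - V - L - J - X - E - H: 5+8+9+13+8+3 = 46
H - V - L - J - E - X - H: 5+8+9+19+8+11 = 60
H - V - E - X - L - J - H: 5+4+8+4+9+16 = 46
H - V - E - X - J - L - H: 5+4+8+13+9+13 = 52
… (46 more)
H - E - V - X - L - J - H: 3+4+6+4+9+16 = 42  ← best
The minimum is 42.
One optimal route: H → E → V → X → L → J → H (or its reverse).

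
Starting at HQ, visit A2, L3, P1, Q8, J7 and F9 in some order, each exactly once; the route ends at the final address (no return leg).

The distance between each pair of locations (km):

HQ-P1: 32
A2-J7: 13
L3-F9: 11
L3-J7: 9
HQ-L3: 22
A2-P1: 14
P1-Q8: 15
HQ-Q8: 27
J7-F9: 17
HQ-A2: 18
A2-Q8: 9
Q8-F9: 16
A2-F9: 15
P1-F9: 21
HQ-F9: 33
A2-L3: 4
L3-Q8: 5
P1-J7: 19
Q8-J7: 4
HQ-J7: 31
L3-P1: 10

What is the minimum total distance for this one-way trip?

68 km — the minimum one-way total.

There are 6! = 720 possible orderings.
HQ - A2 - L3 - P1 - Q8 - J7 - F9: 18+4+10+15+4+17 = 68
HQ - A2 - L3 - P1 - Q8 - F9 - J7: 18+4+10+15+16+17 = 80
HQ - A2 - L3 - P1 - J7 - Q8 - F9: 18+4+10+19+4+16 = 71
HQ - A2 - L3 - P1 - J7 - F9 - Q8: 18+4+10+19+17+16 = 84
HQ - A2 - L3 - P1 - F9 - Q8 - J7: 18+4+10+21+16+4 = 73
HQ - A2 - L3 - P1 - F9 - J7 - Q8: 18+4+10+21+17+4 = 74
HQ - A2 - L3 - Q8 - P1 - J7 - F9: 18+4+5+15+19+17 = 78
HQ - A2 - L3 - Q8 - P1 - F9 - J7: 18+4+5+15+21+17 = 80
… (712 more)
The minimum is 68.
One shortest path: HQ → A2 → L3 → P1 → Q8 → J7 → F9.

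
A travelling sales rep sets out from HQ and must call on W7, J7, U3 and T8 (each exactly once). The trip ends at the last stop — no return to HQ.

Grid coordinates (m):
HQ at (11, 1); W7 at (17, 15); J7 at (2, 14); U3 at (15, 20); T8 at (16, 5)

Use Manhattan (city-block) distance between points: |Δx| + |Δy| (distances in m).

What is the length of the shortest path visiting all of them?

There are 4! = 24 possible orderings.
HQ - W7 - J7 - U3 - T8: 20+16+19+16 = 71
HQ - W7 - J7 - T8 - U3: 20+16+23+16 = 75
HQ - W7 - U3 - J7 - T8: 20+7+19+23 = 69
HQ - W7 - U3 - T8 - J7: 20+7+16+23 = 66
HQ - W7 - T8 - J7 - U3: 20+11+23+19 = 73
HQ - W7 - T8 - U3 - J7: 20+11+16+19 = 66
HQ - J7 - W7 - U3 - T8: 22+16+7+16 = 61
HQ - J7 - W7 - T8 - U3: 22+16+11+16 = 65
HQ - J7 - U3 - W7 - T8: 22+19+7+11 = 59
HQ - J7 - U3 - T8 - W7: 22+19+16+11 = 68
HQ - J7 - T8 - W7 - U3: 22+23+11+7 = 63
HQ - J7 - T8 - U3 - W7: 22+23+16+7 = 68
HQ - U3 - W7 - J7 - T8: 23+7+16+23 = 69
HQ - U3 - W7 - T8 - J7: 23+7+11+23 = 64
… (10 more)
HQ - T8 - W7 - U3 - J7: 9+11+7+19 = 46  ← best
The minimum is 46.
One shortest path: HQ → T8 → W7 → U3 → J7.

Minimum one-way distance = 46 m.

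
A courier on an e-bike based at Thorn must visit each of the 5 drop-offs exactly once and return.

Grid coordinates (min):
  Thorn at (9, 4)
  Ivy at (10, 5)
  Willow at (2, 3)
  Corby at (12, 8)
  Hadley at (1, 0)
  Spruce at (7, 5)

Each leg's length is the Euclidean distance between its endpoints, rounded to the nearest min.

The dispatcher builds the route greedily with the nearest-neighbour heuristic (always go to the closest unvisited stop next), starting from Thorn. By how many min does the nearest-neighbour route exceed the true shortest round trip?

From Thorn: Ivy=1, Spruce=2, Corby=5, Willow=7, Hadley=9 → choose Ivy (1).
From Ivy: Spruce=3, Corby=4, Willow=8, Hadley=10 → choose Spruce (3).
From Spruce: Willow=5, Corby=6, Hadley=8 → choose Willow (5).
From Willow: Hadley=3, Corby=11 → choose Hadley (3).
From Hadley: Corby=14 → choose Corby (14).
NN route Thorn → Ivy → Spruce → Willow → Hadley → Corby → Thorn costs 31.
Optimal: Thorn → Ivy → Corby → Spruce → Willow → Hadley → Thorn costs 28 (by enumerating all 60 distinct tours).
Excess = 31 − 28 = 3.

3 min longer than the optimal tour.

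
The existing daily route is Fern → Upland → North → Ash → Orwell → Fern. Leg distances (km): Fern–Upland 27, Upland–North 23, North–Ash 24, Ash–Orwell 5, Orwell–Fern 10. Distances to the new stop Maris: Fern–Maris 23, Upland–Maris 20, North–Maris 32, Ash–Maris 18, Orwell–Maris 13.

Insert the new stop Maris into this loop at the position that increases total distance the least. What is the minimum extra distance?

Insertion cost between consecutive stops i–j is d(i,Maris) + d(Maris,j) − d(i,j):
  between Fern and Upland: 23 + 20 − 27 = 16
  between Upland and North: 20 + 32 − 23 = 29
  between North and Ash: 32 + 18 − 24 = 26
  between Ash and Orwell: 18 + 13 − 5 = 26
  between Orwell and Fern: 13 + 23 − 10 = 26
Cheapest insertion is between Fern and Upland, adding 16.
New total = 89 + 16 = 105.

Adding 16 km by placing Maris on the Fern–Upland leg.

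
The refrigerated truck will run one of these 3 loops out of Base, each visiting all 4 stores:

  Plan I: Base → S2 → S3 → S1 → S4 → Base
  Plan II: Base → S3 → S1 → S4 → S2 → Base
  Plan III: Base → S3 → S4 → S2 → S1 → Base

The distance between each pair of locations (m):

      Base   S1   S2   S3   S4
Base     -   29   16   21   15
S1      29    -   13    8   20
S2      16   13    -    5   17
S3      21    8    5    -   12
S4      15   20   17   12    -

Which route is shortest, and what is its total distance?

64 m — Plan I is the shortest.

Plan I: 16 + 5 + 8 + 20 + 15 = 64
Plan II: 21 + 8 + 20 + 17 + 16 = 82
Plan III: 21 + 12 + 17 + 13 + 29 = 92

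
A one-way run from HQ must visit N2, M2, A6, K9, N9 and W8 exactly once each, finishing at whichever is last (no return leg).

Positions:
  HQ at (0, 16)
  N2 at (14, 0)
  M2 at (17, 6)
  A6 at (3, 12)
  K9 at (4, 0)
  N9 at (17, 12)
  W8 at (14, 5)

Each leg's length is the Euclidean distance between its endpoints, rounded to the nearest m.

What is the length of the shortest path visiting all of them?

There are 6! = 720 possible orderings.
HQ → N2 → M2 → A6 → K9 → N9 → W8: 21+7+15+12+18+8 = 81
HQ → N2 → M2 → A6 → K9 → W8 → N9: 21+7+15+12+11+8 = 74
HQ → N2 → M2 → A6 → N9 → K9 → W8: 21+7+15+14+18+11 = 86
HQ → N2 → M2 → A6 → N9 → W8 → K9: 21+7+15+14+8+11 = 76
HQ → N2 → M2 → A6 → W8 → K9 → N9: 21+7+15+13+11+18 = 85
HQ → N2 → M2 → A6 → W8 → N9 → K9: 21+7+15+13+8+18 = 82
HQ → N2 → M2 → K9 → A6 → N9 → W8: 21+7+14+12+14+8 = 76
HQ → N2 → M2 → K9 → A6 → W8 → N9: 21+7+14+12+13+8 = 75
… (712 more)
HQ → A6 → K9 → N2 → W8 → M2 → N9: 5+12+10+5+3+6 = 41  ← best
The minimum is 41.
One shortest path: HQ → A6 → K9 → N2 → W8 → M2 → N9.

Minimum one-way distance = 41 m.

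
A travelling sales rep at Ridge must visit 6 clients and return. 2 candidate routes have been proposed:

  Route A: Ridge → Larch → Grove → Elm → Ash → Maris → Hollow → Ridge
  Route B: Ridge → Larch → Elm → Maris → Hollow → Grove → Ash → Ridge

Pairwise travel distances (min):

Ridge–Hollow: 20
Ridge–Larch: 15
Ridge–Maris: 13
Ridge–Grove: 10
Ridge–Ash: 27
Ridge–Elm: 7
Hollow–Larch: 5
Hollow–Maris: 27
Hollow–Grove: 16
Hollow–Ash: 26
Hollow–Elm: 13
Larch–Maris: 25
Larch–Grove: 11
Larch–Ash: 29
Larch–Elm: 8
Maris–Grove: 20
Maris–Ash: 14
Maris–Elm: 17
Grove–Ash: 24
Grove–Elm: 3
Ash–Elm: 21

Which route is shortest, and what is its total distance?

Shortest is Route A, total 111 min.

Route A: 15 + 11 + 3 + 21 + 14 + 27 + 20 = 111
Route B: 15 + 8 + 17 + 27 + 16 + 24 + 27 = 134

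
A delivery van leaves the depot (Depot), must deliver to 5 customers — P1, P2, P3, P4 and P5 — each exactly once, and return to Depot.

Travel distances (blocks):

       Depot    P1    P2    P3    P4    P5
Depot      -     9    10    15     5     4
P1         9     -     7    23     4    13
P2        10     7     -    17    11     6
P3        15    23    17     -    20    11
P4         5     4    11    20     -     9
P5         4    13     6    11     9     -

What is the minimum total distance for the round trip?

48 blocks — the shortest possible round trip.

With 5 stops there are 5!/2 = 60 distinct round trips (a route and its reverse cost the same).
Depot-P1-P2-P3-P4-P5-Depot: 9+7+17+20+9+4 = 66
Depot-P1-P2-P3-P5-P4-Depot: 9+7+17+11+9+5 = 58
Depot-P1-P2-P4-P3-P5-Depot: 9+7+11+20+11+4 = 62
Depot-P1-P2-P4-P5-P3-Depot: 9+7+11+9+11+15 = 62
Depot-P1-P2-P5-P3-P4-Depot: 9+7+6+11+20+5 = 58
Depot-P1-P2-P5-P4-P3-Depot: 9+7+6+9+20+15 = 66
Depot-P1-P3-P2-P4-P5-Depot: 9+23+17+11+9+4 = 73
Depot-P1-P3-P2-P5-P4-Depot: 9+23+17+6+9+5 = 69
Depot-P1-P3-P4-P2-P5-Depot: 9+23+20+11+6+4 = 73
Depot-P1-P3-P4-P5-P2-Depot: 9+23+20+9+6+10 = 77
Depot-P1-P3-P5-P2-P4-Depot: 9+23+11+6+11+5 = 65
Depot-P1-P3-P5-P4-P2-Depot: 9+23+11+9+11+10 = 73
Depot-P1-P4-P2-P3-P5-Depot: 9+4+11+17+11+4 = 56
Depot-P1-P4-P2-P5-P3-Depot: 9+4+11+6+11+15 = 56
… (46 more)
Depot-P3-P5-P2-P1-P4-Depot: 15+11+6+7+4+5 = 48  ← best
The minimum is 48.
One optimal route: Depot → P3 → P5 → P2 → P1 → P4 → Depot (or its reverse).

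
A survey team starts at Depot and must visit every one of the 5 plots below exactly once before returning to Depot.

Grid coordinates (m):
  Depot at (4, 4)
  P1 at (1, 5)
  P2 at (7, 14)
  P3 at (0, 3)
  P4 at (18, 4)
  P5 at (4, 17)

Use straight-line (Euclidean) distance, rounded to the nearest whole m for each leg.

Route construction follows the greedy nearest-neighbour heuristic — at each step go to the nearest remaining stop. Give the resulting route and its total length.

Depot → [P1:3 / P3:4 / P2:10 / P5:13 / P4:14] → P1 (3)
P1 → [P3:2 / P2:11 / P5:12 / P4:17] → P3 (2)
P3 → [P2:13 / P5:15 / P4:18] → P2 (13)
P2 → [P5:4 / P4:15] → P5 (4)
P5 → [P4:19] → P4 (19)
Return P4→Depot: 14.
Total = 3 + 2 + 13 + 4 + 19 + 14 = 55.

Total distance 55 m via the nearest-neighbour route Depot → P1 → P3 → P2 → P5 → P4 → Depot.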